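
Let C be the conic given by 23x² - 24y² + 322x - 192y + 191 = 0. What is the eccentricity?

e = √282/12

23(x² + 14x) -24(y² + 8y) = -191
Completing the square gives 23(x + 7)² -24(y + 4)² = -191 + 1127 - 384 = 552.
Divide by 552: (x + 7)²/24 - (y + 4)²/23 = 1
Hyperbola, center (-7, -4), transverse axis horizontal; a² = 24, b² = 23.
c² = a² + b² = 47, so c = √47.
e = c/a = √47/2√6 = √282/12.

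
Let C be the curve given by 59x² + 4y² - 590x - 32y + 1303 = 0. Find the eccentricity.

Collect terms: 59(x² - 10x) + 4(y² - 8y) = -1303
Complete the square: 59(x - 5)² + 4(y - 4)² = -1303 + 1475 + 64 = 236
Divide through by 236 to get (x - 5)²/4 + (y - 4)²/59 = 1.
Ellipse, center (5, 4), major axis vertical; a² = 59, b² = 4.
c² = a² - b² = 55, so c = √55.
e = c/a = √55/√59 = √3245/59.

e = √3245/59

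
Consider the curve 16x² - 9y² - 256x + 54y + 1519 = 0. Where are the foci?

Collect terms: 16(x² - 16x) -9(y² - 6y) = -1519
Complete the square: 16(x - 8)² -9(y - 3)² = -1519 + 1024 - 81 = -576
Dividing both sides by -576: (y - 3)²/64 - (x - 8)²/36 = 1
Hyperbola, center (8, 3), transverse axis vertical; a² = 64, b² = 36.
c² = a² + b² = 64 + 36 = 100, so c = 10.
Foci lie on the vertical axis through the center: (h, k ± c).

(8, -7) and (8, 13)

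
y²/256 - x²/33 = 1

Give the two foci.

Center (0, 0). The positive term is the y-term, so the transverse axis is vertical; a² = 256, b² = 33.
c² = a² + b² = 256 + 33 = 289, so c = 17.
Foci lie on the vertical axis through the center: (h, k ± c).

(0, -17) and (0, 17)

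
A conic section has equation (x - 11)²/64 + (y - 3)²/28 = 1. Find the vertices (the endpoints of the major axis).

Center (11, 3). The larger denominator 64 sits under the x-term, so the major axis is horizontal; a² = 64, b² = 28.
a = 8. Vertices at (h ± a, k).

(3, 3) and (19, 3)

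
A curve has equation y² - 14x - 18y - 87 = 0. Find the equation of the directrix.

Only y is squared. Complete the square in y: (y - 9)² = 14(x + 12).
Vertex (-12, 9); 4p = 14 so p = 7/2. Opens right.
Directrix is the vertical line x = h − p = -12 − (7/2) = -31/2.

x = -31/2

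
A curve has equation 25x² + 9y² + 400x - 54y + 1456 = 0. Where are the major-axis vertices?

(-8, -2) and (-8, 8)

Collect terms: 25(x² + 16x) + 9(y² - 6y) = -1456
Completing the square gives 25(x + 8)² + 9(y - 3)² = -1456 + 1600 + 81 = 225.
Divide by 225: (x + 8)²/9 + (y - 3)²/25 = 1
Ellipse, center (-8, 3), major axis vertical; a² = 25, b² = 9.
a = 5. Vertices at (h, k ± a).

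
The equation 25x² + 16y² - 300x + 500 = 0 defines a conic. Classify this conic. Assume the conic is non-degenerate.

ellipse

No xy term. Coefficients of x² and y² are A = 25, C = 16.
A and C have the same sign but A ≠ C ⇒ ellipse.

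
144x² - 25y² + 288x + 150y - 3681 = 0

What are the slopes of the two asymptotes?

12/5 and -12/5

Group: 144(x² + 2x) -25(y² - 6y) = 3681
144(x + 1)² -25(y - 3)² = 3681 + 144 - 225 = 3600
Divide through by 3600 to get (x + 1)²/25 - (y - 3)²/144 = 1.
Hyperbola, center (-1, 3), transverse axis horizontal; a² = 25, b² = 144.
For a horizontal hyperbola the asymptotes have slope ±b/a.
Here that is ±12/5.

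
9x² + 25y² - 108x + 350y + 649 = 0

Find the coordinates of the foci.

(-2, -7) and (14, -7)

Collect terms: 9(x² - 12x) + 25(y² + 14y) = -649
9(x - 6)² + 25(y + 7)² = -649 + 324 + 1225 = 900
Divide through by 900 to get (x - 6)²/100 + (y + 7)²/36 = 1.
Ellipse, center (6, -7), major axis horizontal; a² = 100, b² = 36.
c² = a² - b² = 100 - 36 = 64, so c = 8.
Foci lie on the horizontal axis through the center: (h ± c, k).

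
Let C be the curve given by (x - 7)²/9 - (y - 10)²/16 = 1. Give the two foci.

(2, 10) and (12, 10)

Center (7, 10). The positive term is the x-term, so the transverse axis is horizontal; a² = 9, b² = 16.
c² = a² + b² = 9 + 16 = 25, so c = 5.
Foci lie on the horizontal axis through the center: (h ± c, k).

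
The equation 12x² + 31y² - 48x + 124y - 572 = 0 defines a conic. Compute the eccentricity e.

e = √589/31

Group: 12(x² - 4x) + 31(y² + 4y) = 572
Complete the square in x and y: 12(x - 2)² + 31(y + 2)² = 572 + 48 + 124 = 744
Dividing both sides by 744: (x - 2)²/62 + (y + 2)²/24 = 1
Ellipse, center (2, -2), major axis horizontal; a² = 62, b² = 24.
c² = a² - b² = 38, so c = √38.
e = c/a = √38/√62 = √589/31.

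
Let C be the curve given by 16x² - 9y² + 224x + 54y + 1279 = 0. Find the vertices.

Group the x- and y-terms: 16(x² + 14x) -9(y² - 6y) = -1279
Complete the square in x and y: 16(x + 7)² -9(y - 3)² = -1279 + 784 - 81 = -576
Divide by -576: (y - 3)²/64 - (x + 7)²/36 = 1
Hyperbola, center (-7, 3), transverse axis vertical; a² = 64, b² = 36.
a = 8. Vertices at (h, k ± a).

(-7, -5) and (-7, 11)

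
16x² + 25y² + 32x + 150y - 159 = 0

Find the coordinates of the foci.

Collect terms: 16(x² + 2x) + 25(y² + 6y) = 159
16(x + 1)² + 25(y + 3)² = 159 + 16 + 225 = 400
Dividing both sides by 400: (x + 1)²/25 + (y + 3)²/16 = 1
Ellipse, center (-1, -3), major axis horizontal; a² = 25, b² = 16.
c² = a² - b² = 25 - 16 = 9, so c = 3.
Foci lie on the horizontal axis through the center: (h ± c, k).

(-4, -3) and (2, -3)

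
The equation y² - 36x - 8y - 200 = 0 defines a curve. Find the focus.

Only y is squared. Complete the square in y: (y - 4)² = 36(x + 6).
Vertex (-6, 4); 4p = 36 so p = 9. Opens right.
Focus is p units from the vertex along the axis: (h + p, k).

(3, 4)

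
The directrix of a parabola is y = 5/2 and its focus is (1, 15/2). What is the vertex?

(1, 5)

The vertex is the midpoint between the focus and the directrix along the axis of symmetry.
Axis is vertical (directrix is horizontal). Vertex y-coordinate = (15/2 + 5/2)/2 = 5; x-coordinate = 1.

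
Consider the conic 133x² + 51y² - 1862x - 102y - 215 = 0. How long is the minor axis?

2√51

Group: 133(x² - 14x) + 51(y² - 2y) = 215
Complete the square: 133(x - 7)² + 51(y - 1)² = 215 + 6517 + 51 = 6783
Divide through by 6783 to get (x - 7)²/51 + (y - 1)²/133 = 1.
Ellipse, center (7, 1), major axis vertical; a² = 133, b² = 51.
b² = 51 so b = √51; the minor axis has length 2b = 2√51.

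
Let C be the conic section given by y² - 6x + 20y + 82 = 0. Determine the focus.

(-3/2, -10)

Only y is squared. Complete the square in y: (y + 10)² = 6(x + 3).
Vertex (-3, -10); 4p = 6 so p = 3/2. Opens right.
Focus is p units from the vertex along the axis: (h + p, k).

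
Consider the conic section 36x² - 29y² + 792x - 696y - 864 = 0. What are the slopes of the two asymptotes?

Group: 36(x² + 22x) -29(y² + 24y) = 864
Completing the square gives 36(x + 11)² -29(y + 12)² = 864 + 4356 - 4176 = 1044.
Dividing both sides by 1044: (x + 11)²/29 - (y + 12)²/36 = 1
Hyperbola, center (-11, -12), transverse axis horizontal; a² = 29, b² = 36.
For a horizontal hyperbola the asymptotes have slope ±b/a.
Here that is ±6/√29 = ±6√29/29.

6√29/29 and -6√29/29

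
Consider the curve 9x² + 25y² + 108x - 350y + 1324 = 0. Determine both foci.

(-10, 7) and (-2, 7)

Collect terms: 9(x² + 12x) + 25(y² - 14y) = -1324
Complete the square in x and y: 9(x + 6)² + 25(y - 7)² = -1324 + 324 + 1225 = 225
Dividing both sides by 225: (x + 6)²/25 + (y - 7)²/9 = 1
Ellipse, center (-6, 7), major axis horizontal; a² = 25, b² = 9.
c² = a² - b² = 25 - 9 = 16, so c = 4.
Foci lie on the horizontal axis through the center: (h ± c, k).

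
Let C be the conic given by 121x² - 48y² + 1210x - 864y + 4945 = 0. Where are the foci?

121(x² + 10x) -48(y² + 18y) = -4945
Complete the square: 121(x + 5)² -48(y + 9)² = -4945 + 3025 - 3888 = -5808
Divide through by -5808 to get (y + 9)²/121 - (x + 5)²/48 = 1.
Hyperbola, center (-5, -9), transverse axis vertical; a² = 121, b² = 48.
c² = a² + b² = 121 + 48 = 169, so c = 13.
Foci lie on the vertical axis through the center: (h, k ± c).

(-5, -22) and (-5, 4)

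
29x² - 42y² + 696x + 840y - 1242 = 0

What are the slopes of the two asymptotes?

√1218/42 and -√1218/42

Group: 29(x² + 24x) -42(y² - 20y) = 1242
Completing the square gives 29(x + 12)² -42(y - 10)² = 1242 + 4176 - 4200 = 1218.
Divide through by 1218 to get (x + 12)²/42 - (y - 10)²/29 = 1.
Hyperbola, center (-12, 10), transverse axis horizontal; a² = 42, b² = 29.
For a horizontal hyperbola the asymptotes have slope ±b/a.
Here that is ±√29/√42 = ±√1218/42.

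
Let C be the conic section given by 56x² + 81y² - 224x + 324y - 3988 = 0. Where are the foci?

(-3, -2) and (7, -2)

Collect terms: 56(x² - 4x) + 81(y² + 4y) = 3988
56(x - 2)² + 81(y + 2)² = 3988 + 224 + 324 = 4536
Divide through by 4536 to get (x - 2)²/81 + (y + 2)²/56 = 1.
Ellipse, center (2, -2), major axis horizontal; a² = 81, b² = 56.
c² = a² - b² = 81 - 56 = 25, so c = 5.
Foci lie on the horizontal axis through the center: (h ± c, k).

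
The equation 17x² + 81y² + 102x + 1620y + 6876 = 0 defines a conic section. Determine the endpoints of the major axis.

(-12, -10) and (6, -10)

17(x² + 6x) + 81(y² + 20y) = -6876
Complete the square in x and y: 17(x + 3)² + 81(y + 10)² = -6876 + 153 + 8100 = 1377
Dividing both sides by 1377: (x + 3)²/81 + (y + 10)²/17 = 1
Ellipse, center (-3, -10), major axis horizontal; a² = 81, b² = 17.
a = 9. Vertices at (h ± a, k).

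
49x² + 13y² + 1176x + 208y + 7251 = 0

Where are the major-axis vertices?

Collect terms: 49(x² + 24x) + 13(y² + 16y) = -7251
Complete the square in x and y: 49(x + 12)² + 13(y + 8)² = -7251 + 7056 + 832 = 637
Dividing both sides by 637: (x + 12)²/13 + (y + 8)²/49 = 1
Ellipse, center (-12, -8), major axis vertical; a² = 49, b² = 13.
a = 7. Vertices at (h, k ± a).

(-12, -15) and (-12, -1)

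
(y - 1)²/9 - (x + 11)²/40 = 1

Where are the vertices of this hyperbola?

(-11, -2) and (-11, 4)

Center (-11, 1). The positive term is the y-term, so the transverse axis is vertical; a² = 9, b² = 40.
a = 3. Vertices at (h, k ± a).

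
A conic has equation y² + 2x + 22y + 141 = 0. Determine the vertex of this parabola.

Only y is squared. Complete the square in y: (y + 11)² = -2(x + 10).
Vertex (-10, -11); 4p = -2 so p = -1/2. Opens left.

(-10, -11)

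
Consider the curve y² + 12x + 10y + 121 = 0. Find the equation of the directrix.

Only y is squared. Complete the square in y: (y + 5)² = -12(x + 8).
Vertex (-8, -5); 4p = -12 so p = -3. Opens left.
Directrix is the vertical line x = h − p = -8 − (-3) = -5.

x = -5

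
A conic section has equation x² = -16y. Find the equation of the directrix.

y = 4

Vertex (0, 0); 4p = -16 so p = -4. Opens down.
Directrix is the horizontal line y = k − p = 0 − (-4) = 4.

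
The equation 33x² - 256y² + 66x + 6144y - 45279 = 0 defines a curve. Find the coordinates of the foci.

(-18, 12) and (16, 12)

Group: 33(x² + 2x) -256(y² - 24y) = 45279
Complete the square: 33(x + 1)² -256(y - 12)² = 45279 + 33 - 36864 = 8448
Dividing both sides by 8448: (x + 1)²/256 - (y - 12)²/33 = 1
Hyperbola, center (-1, 12), transverse axis horizontal; a² = 256, b² = 33.
c² = a² + b² = 256 + 33 = 289, so c = 17.
Foci lie on the horizontal axis through the center: (h ± c, k).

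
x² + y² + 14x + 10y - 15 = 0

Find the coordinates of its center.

(-7, -5)

Rearranging, (x² + 14x) + (y² + 10y) = 15.
Complete the square: (x + 7)² + (y + 5)² = 15 + 49 + 25 = 89
So (x + 7)² + (y + 5)² = 89.
Circle centered at (-7, -5) with r² = 89.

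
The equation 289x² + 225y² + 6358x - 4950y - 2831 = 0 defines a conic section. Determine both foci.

(-11, 3) and (-11, 19)

Rearranging, 289(x² + 22x) + 225(y² - 22y) = 2831.
289(x + 11)² + 225(y - 11)² = 2831 + 34969 + 27225 = 65025
Dividing both sides by 65025: (x + 11)²/225 + (y - 11)²/289 = 1
Ellipse, center (-11, 11), major axis vertical; a² = 289, b² = 225.
c² = a² - b² = 289 - 225 = 64, so c = 8.
Foci lie on the vertical axis through the center: (h, k ± c).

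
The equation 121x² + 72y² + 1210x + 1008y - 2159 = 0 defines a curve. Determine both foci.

Group the x- and y-terms: 121(x² + 10x) + 72(y² + 14y) = 2159
Complete the square in x and y: 121(x + 5)² + 72(y + 7)² = 2159 + 3025 + 3528 = 8712
Divide by 8712: (x + 5)²/72 + (y + 7)²/121 = 1
Ellipse, center (-5, -7), major axis vertical; a² = 121, b² = 72.
c² = a² - b² = 121 - 72 = 49, so c = 7.
Foci lie on the vertical axis through the center: (h, k ± c).

(-5, -14) and (-5, 0)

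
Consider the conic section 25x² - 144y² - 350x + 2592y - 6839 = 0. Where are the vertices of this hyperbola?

Rearranging, 25(x² - 14x) -144(y² - 18y) = 6839.
25(x - 7)² -144(y - 9)² = 6839 + 1225 - 11664 = -3600
Divide through by -3600 to get (y - 9)²/25 - (x - 7)²/144 = 1.
Hyperbola, center (7, 9), transverse axis vertical; a² = 25, b² = 144.
a = 5. Vertices at (h, k ± a).

(7, 4) and (7, 14)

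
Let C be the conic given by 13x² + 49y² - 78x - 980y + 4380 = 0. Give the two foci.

(-3, 10) and (9, 10)

13(x² - 6x) + 49(y² - 20y) = -4380
Complete the square: 13(x - 3)² + 49(y - 10)² = -4380 + 117 + 4900 = 637
Dividing both sides by 637: (x - 3)²/49 + (y - 10)²/13 = 1
Ellipse, center (3, 10), major axis horizontal; a² = 49, b² = 13.
c² = a² - b² = 49 - 13 = 36, so c = 6.
Foci lie on the horizontal axis through the center: (h ± c, k).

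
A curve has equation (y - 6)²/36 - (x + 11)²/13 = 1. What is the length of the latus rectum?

Center (-11, 6). The positive term is the y-term, so the transverse axis is vertical; a² = 36, b² = 13.
Latus rectum length = 2b²/a = 2·13/6 = 13/3.

13/3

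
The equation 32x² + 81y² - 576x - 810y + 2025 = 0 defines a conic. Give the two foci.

(2, 5) and (16, 5)

Group: 32(x² - 18x) + 81(y² - 10y) = -2025
Completing the square gives 32(x - 9)² + 81(y - 5)² = -2025 + 2592 + 2025 = 2592.
Dividing both sides by 2592: (x - 9)²/81 + (y - 5)²/32 = 1
Ellipse, center (9, 5), major axis horizontal; a² = 81, b² = 32.
c² = a² - b² = 81 - 32 = 49, so c = 7.
Foci lie on the horizontal axis through the center: (h ± c, k).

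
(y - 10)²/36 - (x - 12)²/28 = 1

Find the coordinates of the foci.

Center (12, 10). The positive term is the y-term, so the transverse axis is vertical; a² = 36, b² = 28.
c² = a² + b² = 36 + 28 = 64, so c = 8.
Foci lie on the vertical axis through the center: (h, k ± c).

(12, 2) and (12, 18)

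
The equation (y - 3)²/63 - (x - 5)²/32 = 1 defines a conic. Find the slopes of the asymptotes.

3√14/8 and -3√14/8

Center (5, 3). The positive term is the y-term, so the transverse axis is vertical; a² = 63, b² = 32.
For a vertical hyperbola the asymptotes have slope ±a/b.
Here that is ±3√7/4√2 = ±3√14/8.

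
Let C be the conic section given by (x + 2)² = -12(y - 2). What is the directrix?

Vertex (-2, 2); 4p = -12 so p = -3. Opens down.
Directrix is the horizontal line y = k − p = 2 − (-3) = 5.

y = 5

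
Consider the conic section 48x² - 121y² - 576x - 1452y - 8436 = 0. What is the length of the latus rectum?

96/11

Collect terms: 48(x² - 12x) -121(y² + 12y) = 8436
Complete the square in x and y: 48(x - 6)² -121(y + 6)² = 8436 + 1728 - 4356 = 5808
Dividing both sides by 5808: (x - 6)²/121 - (y + 6)²/48 = 1
Hyperbola, center (6, -6), transverse axis horizontal; a² = 121, b² = 48.
Latus rectum length = 2b²/a = 2·48/11 = 96/11.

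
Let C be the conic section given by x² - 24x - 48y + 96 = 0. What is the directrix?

y = -13

Only x is squared. Complete the square in x: (x - 12)² = 48(y + 1).
Vertex (12, -1); 4p = 48 so p = 12. Opens up.
Directrix is the horizontal line y = k − p = -1 − (12) = -13.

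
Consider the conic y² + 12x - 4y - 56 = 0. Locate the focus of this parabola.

(2, 2)

Only y is squared. Complete the square in y: (y - 2)² = -12(x - 5).
Vertex (5, 2); 4p = -12 so p = -3. Opens left.
Focus is p units from the vertex along the axis: (h + p, k).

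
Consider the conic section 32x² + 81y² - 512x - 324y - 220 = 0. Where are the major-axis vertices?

(-1, 2) and (17, 2)

Collect terms: 32(x² - 16x) + 81(y² - 4y) = 220
32(x - 8)² + 81(y - 2)² = 220 + 2048 + 324 = 2592
Divide by 2592: (x - 8)²/81 + (y - 2)²/32 = 1
Ellipse, center (8, 2), major axis horizontal; a² = 81, b² = 32.
a = 9. Vertices at (h ± a, k).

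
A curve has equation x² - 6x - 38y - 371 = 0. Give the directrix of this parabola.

y = -39/2

Only x is squared. Complete the square in x: (x - 3)² = 38(y + 10).
Vertex (3, -10); 4p = 38 so p = 19/2. Opens up.
Directrix is the horizontal line y = k − p = -10 − (19/2) = -39/2.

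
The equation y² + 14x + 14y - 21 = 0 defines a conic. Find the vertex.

Only y is squared. Complete the square in y: (y + 7)² = -14(x - 5).
Vertex (5, -7); 4p = -14 so p = -7/2. Opens left.

(5, -7)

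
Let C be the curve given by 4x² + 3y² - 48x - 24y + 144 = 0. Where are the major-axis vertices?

(6, 0) and (6, 8)

4(x² - 12x) + 3(y² - 8y) = -144
4(x - 6)² + 3(y - 4)² = -144 + 144 + 48 = 48
Dividing both sides by 48: (x - 6)²/12 + (y - 4)²/16 = 1
Ellipse, center (6, 4), major axis vertical; a² = 16, b² = 12.
a = 4. Vertices at (h, k ± a).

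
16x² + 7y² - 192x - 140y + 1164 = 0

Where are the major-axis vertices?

(6, 6) and (6, 14)

16(x² - 12x) + 7(y² - 20y) = -1164
Complete the square: 16(x - 6)² + 7(y - 10)² = -1164 + 576 + 700 = 112
Divide by 112: (x - 6)²/7 + (y - 10)²/16 = 1
Ellipse, center (6, 10), major axis vertical; a² = 16, b² = 7.
a = 4. Vertices at (h, k ± a).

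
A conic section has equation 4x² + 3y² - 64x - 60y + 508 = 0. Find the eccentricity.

Rearranging, 4(x² - 16x) + 3(y² - 20y) = -508.
Complete the square in x and y: 4(x - 8)² + 3(y - 10)² = -508 + 256 + 300 = 48
Dividing both sides by 48: (x - 8)²/12 + (y - 10)²/16 = 1
Ellipse, center (8, 10), major axis vertical; a² = 16, b² = 12.
c² = a² - b² = 4, so c = 2.
e = c/a = 2/4 = 1/2.

e = 1/2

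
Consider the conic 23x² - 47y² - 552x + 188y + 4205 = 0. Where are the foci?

(12, 2 - √70) and (12, 2 + √70)

23(x² - 24x) -47(y² - 4y) = -4205
23(x - 12)² -47(y - 2)² = -4205 + 3312 - 188 = -1081
Dividing both sides by -1081: (y - 2)²/23 - (x - 12)²/47 = 1
Hyperbola, center (12, 2), transverse axis vertical; a² = 23, b² = 47.
c² = a² + b² = 23 + 47 = 70, so c = √70.
Foci lie on the vertical axis through the center: (h, k ± c).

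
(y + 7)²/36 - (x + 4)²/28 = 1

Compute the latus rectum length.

28/3

Center (-4, -7). The positive term is the y-term, so the transverse axis is vertical; a² = 36, b² = 28.
Latus rectum length = 2b²/a = 2·28/6 = 28/3.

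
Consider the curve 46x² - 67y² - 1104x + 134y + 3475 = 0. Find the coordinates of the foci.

Collect terms: 46(x² - 24x) -67(y² - 2y) = -3475
46(x - 12)² -67(y - 1)² = -3475 + 6624 - 67 = 3082
Dividing both sides by 3082: (x - 12)²/67 - (y - 1)²/46 = 1
Hyperbola, center (12, 1), transverse axis horizontal; a² = 67, b² = 46.
c² = a² + b² = 67 + 46 = 113, so c = √113.
Foci lie on the horizontal axis through the center: (h ± c, k).

(12 - √113, 1) and (12 + √113, 1)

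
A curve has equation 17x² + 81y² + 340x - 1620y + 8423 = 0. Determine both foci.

Group: 17(x² + 20x) + 81(y² - 20y) = -8423
Completing the square gives 17(x + 10)² + 81(y - 10)² = -8423 + 1700 + 8100 = 1377.
Dividing both sides by 1377: (x + 10)²/81 + (y - 10)²/17 = 1
Ellipse, center (-10, 10), major axis horizontal; a² = 81, b² = 17.
c² = a² - b² = 81 - 17 = 64, so c = 8.
Foci lie on the horizontal axis through the center: (h ± c, k).

(-18, 10) and (-2, 10)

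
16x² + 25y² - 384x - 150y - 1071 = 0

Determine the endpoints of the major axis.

Collect terms: 16(x² - 24x) + 25(y² - 6y) = 1071
Complete the square: 16(x - 12)² + 25(y - 3)² = 1071 + 2304 + 225 = 3600
Divide by 3600: (x - 12)²/225 + (y - 3)²/144 = 1
Ellipse, center (12, 3), major axis horizontal; a² = 225, b² = 144.
a = 15. Vertices at (h ± a, k).

(-3, 3) and (27, 3)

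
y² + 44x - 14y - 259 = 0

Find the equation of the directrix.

Only y is squared. Complete the square in y: (y - 7)² = -44(x - 7).
Vertex (7, 7); 4p = -44 so p = -11. Opens left.
Directrix is the vertical line x = h − p = 7 − (-11) = 18.

x = 18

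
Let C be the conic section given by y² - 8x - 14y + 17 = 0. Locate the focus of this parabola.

Only y is squared. Complete the square in y: (y - 7)² = 8(x + 4).
Vertex (-4, 7); 4p = 8 so p = 2. Opens right.
Focus is p units from the vertex along the axis: (h + p, k).

(-2, 7)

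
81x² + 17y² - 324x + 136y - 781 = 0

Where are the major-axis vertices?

81(x² - 4x) + 17(y² + 8y) = 781
81(x - 2)² + 17(y + 4)² = 781 + 324 + 272 = 1377
Dividing both sides by 1377: (x - 2)²/17 + (y + 4)²/81 = 1
Ellipse, center (2, -4), major axis vertical; a² = 81, b² = 17.
a = 9. Vertices at (h, k ± a).

(2, -13) and (2, 5)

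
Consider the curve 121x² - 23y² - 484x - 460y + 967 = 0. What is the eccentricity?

e = 12/11

Collect terms: 121(x² - 4x) -23(y² + 20y) = -967
Completing the square gives 121(x - 2)² -23(y + 10)² = -967 + 484 - 2300 = -2783.
Divide by -2783: (y + 10)²/121 - (x - 2)²/23 = 1
Hyperbola, center (2, -10), transverse axis vertical; a² = 121, b² = 23.
c² = a² + b² = 144, so c = 12.
e = c/a = 12/11.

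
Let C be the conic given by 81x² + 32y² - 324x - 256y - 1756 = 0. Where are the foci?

81(x² - 4x) + 32(y² - 8y) = 1756
Complete the square in x and y: 81(x - 2)² + 32(y - 4)² = 1756 + 324 + 512 = 2592
Divide by 2592: (x - 2)²/32 + (y - 4)²/81 = 1
Ellipse, center (2, 4), major axis vertical; a² = 81, b² = 32.
c² = a² - b² = 81 - 32 = 49, so c = 7.
Foci lie on the vertical axis through the center: (h, k ± c).

(2, -3) and (2, 11)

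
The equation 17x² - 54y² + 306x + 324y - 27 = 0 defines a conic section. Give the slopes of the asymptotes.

Collect terms: 17(x² + 18x) -54(y² - 6y) = 27
Complete the square: 17(x + 9)² -54(y - 3)² = 27 + 1377 - 486 = 918
Divide by 918: (x + 9)²/54 - (y - 3)²/17 = 1
Hyperbola, center (-9, 3), transverse axis horizontal; a² = 54, b² = 17.
For a horizontal hyperbola the asymptotes have slope ±b/a.
Here that is ±√17/3√6 = ±√102/18.

√102/18 and -√102/18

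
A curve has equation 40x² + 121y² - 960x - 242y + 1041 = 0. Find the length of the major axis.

Group the x- and y-terms: 40(x² - 24x) + 121(y² - 2y) = -1041
40(x - 12)² + 121(y - 1)² = -1041 + 5760 + 121 = 4840
Divide through by 4840 to get (x - 12)²/121 + (y - 1)²/40 = 1.
Ellipse, center (12, 1), major axis horizontal; a² = 121, b² = 40.
a² = 121 so a = 11; the major axis has length 2a = 22.

22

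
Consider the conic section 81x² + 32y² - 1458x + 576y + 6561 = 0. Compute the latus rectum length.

Group the x- and y-terms: 81(x² - 18x) + 32(y² + 18y) = -6561
Completing the square gives 81(x - 9)² + 32(y + 9)² = -6561 + 6561 + 2592 = 2592.
Dividing both sides by 2592: (x - 9)²/32 + (y + 9)²/81 = 1
Ellipse, center (9, -9), major axis vertical; a² = 81, b² = 32.
Latus rectum length = 2b²/a = 2·32/9 = 64/9.

64/9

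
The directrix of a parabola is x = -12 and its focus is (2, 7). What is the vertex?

The vertex is the midpoint between the focus and the directrix along the axis of symmetry.
Axis is horizontal (directrix is vertical). Vertex x-coordinate = (2 + (-12))/2 = -5; y-coordinate = 7.

(-5, 7)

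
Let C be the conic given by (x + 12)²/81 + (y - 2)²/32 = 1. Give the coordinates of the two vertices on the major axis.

Center (-12, 2). The larger denominator 81 sits under the x-term, so the major axis is horizontal; a² = 81, b² = 32.
a = 9. Vertices at (h ± a, k).

(-21, 2) and (-3, 2)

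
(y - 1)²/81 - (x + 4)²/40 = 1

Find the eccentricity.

Center (-4, 1). The positive term is the y-term, so the transverse axis is vertical; a² = 81, b² = 40.
c² = a² + b² = 121, so c = 11.
e = c/a = 11/9.

e = 11/9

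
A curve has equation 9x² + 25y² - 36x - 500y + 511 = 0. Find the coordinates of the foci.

(-10, 10) and (14, 10)

Collect terms: 9(x² - 4x) + 25(y² - 20y) = -511
Complete the square: 9(x - 2)² + 25(y - 10)² = -511 + 36 + 2500 = 2025
Divide through by 2025 to get (x - 2)²/225 + (y - 10)²/81 = 1.
Ellipse, center (2, 10), major axis horizontal; a² = 225, b² = 81.
c² = a² - b² = 225 - 81 = 144, so c = 12.
Foci lie on the horizontal axis through the center: (h ± c, k).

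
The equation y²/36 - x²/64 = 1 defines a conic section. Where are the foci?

(0, -10) and (0, 10)

Center (0, 0). The positive term is the y-term, so the transverse axis is vertical; a² = 36, b² = 64.
c² = a² + b² = 36 + 64 = 100, so c = 10.
Foci lie on the vertical axis through the center: (h, k ± c).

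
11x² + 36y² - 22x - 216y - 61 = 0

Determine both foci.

Collect terms: 11(x² - 2x) + 36(y² - 6y) = 61
Complete the square: 11(x - 1)² + 36(y - 3)² = 61 + 11 + 324 = 396
Divide by 396: (x - 1)²/36 + (y - 3)²/11 = 1
Ellipse, center (1, 3), major axis horizontal; a² = 36, b² = 11.
c² = a² - b² = 36 - 11 = 25, so c = 5.
Foci lie on the horizontal axis through the center: (h ± c, k).

(-4, 3) and (6, 3)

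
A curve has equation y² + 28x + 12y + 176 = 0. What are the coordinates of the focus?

Only y is squared. Complete the square in y: (y + 6)² = -28(x + 5).
Vertex (-5, -6); 4p = -28 so p = -7. Opens left.
Focus is p units from the vertex along the axis: (h + p, k).

(-12, -6)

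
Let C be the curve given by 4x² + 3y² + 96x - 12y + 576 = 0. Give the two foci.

Group the x- and y-terms: 4(x² + 24x) + 3(y² - 4y) = -576
Completing the square gives 4(x + 12)² + 3(y - 2)² = -576 + 576 + 12 = 12.
Dividing both sides by 12: (x + 12)²/3 + (y - 2)²/4 = 1
Ellipse, center (-12, 2), major axis vertical; a² = 4, b² = 3.
c² = a² - b² = 4 - 3 = 1, so c = 1.
Foci lie on the vertical axis through the center: (h, k ± c).

(-12, 1) and (-12, 3)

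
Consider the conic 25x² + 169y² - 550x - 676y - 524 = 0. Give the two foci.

25(x² - 22x) + 169(y² - 4y) = 524
Complete the square in x and y: 25(x - 11)² + 169(y - 2)² = 524 + 3025 + 676 = 4225
Divide by 4225: (x - 11)²/169 + (y - 2)²/25 = 1
Ellipse, center (11, 2), major axis horizontal; a² = 169, b² = 25.
c² = a² - b² = 169 - 25 = 144, so c = 12.
Foci lie on the horizontal axis through the center: (h ± c, k).

(-1, 2) and (23, 2)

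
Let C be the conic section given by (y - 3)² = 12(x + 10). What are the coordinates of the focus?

(-7, 3)

Vertex (-10, 3); 4p = 12 so p = 3. Opens right.
Focus is p units from the vertex along the axis: (h + p, k).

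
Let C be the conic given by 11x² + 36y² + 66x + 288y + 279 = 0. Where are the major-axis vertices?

(-9, -4) and (3, -4)

Rearranging, 11(x² + 6x) + 36(y² + 8y) = -279.
11(x + 3)² + 36(y + 4)² = -279 + 99 + 576 = 396
Dividing both sides by 396: (x + 3)²/36 + (y + 4)²/11 = 1
Ellipse, center (-3, -4), major axis horizontal; a² = 36, b² = 11.
a = 6. Vertices at (h ± a, k).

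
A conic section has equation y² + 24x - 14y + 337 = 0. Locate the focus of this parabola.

Only y is squared. Complete the square in y: (y - 7)² = -24(x + 12).
Vertex (-12, 7); 4p = -24 so p = -6. Opens left.
Focus is p units from the vertex along the axis: (h + p, k).

(-18, 7)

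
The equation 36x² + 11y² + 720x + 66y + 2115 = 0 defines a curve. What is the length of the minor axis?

4√11

Group: 36(x² + 20x) + 11(y² + 6y) = -2115
Complete the square: 36(x + 10)² + 11(y + 3)² = -2115 + 3600 + 99 = 1584
Divide by 1584: (x + 10)²/44 + (y + 3)²/144 = 1
Ellipse, center (-10, -3), major axis vertical; a² = 144, b² = 44.
b² = 44 so b = 2√11; the minor axis has length 2b = 4√11.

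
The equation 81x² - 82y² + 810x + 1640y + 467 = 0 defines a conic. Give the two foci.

81(x² + 10x) -82(y² - 20y) = -467
Completing the square gives 81(x + 5)² -82(y - 10)² = -467 + 2025 - 8200 = -6642.
Divide through by -6642 to get (y - 10)²/81 - (x + 5)²/82 = 1.
Hyperbola, center (-5, 10), transverse axis vertical; a² = 81, b² = 82.
c² = a² + b² = 81 + 82 = 163, so c = √163.
Foci lie on the vertical axis through the center: (h, k ± c).

(-5, 10 - √163) and (-5, 10 + √163)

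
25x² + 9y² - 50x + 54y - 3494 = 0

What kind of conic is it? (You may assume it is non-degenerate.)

ellipse

No xy term. Coefficients of x² and y² are A = 25, C = 9.
A and C have the same sign but A ≠ C ⇒ ellipse.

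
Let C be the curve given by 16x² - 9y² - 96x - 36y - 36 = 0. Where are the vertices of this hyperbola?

(0, -2) and (6, -2)

Rearranging, 16(x² - 6x) -9(y² + 4y) = 36.
Completing the square gives 16(x - 3)² -9(y + 2)² = 36 + 144 - 36 = 144.
Divide by 144: (x - 3)²/9 - (y + 2)²/16 = 1
Hyperbola, center (3, -2), transverse axis horizontal; a² = 9, b² = 16.
a = 3. Vertices at (h ± a, k).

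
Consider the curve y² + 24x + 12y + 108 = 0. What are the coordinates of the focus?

(-9, -6)

Only y is squared. Complete the square in y: (y + 6)² = -24(x + 3).
Vertex (-3, -6); 4p = -24 so p = -6. Opens left.
Focus is p units from the vertex along the axis: (h + p, k).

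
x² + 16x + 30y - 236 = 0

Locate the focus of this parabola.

Only x is squared. Complete the square in x: (x + 8)² = -30(y - 10).
Vertex (-8, 10); 4p = -30 so p = -15/2. Opens down.
Focus is p units from the vertex along the axis: (h, k + p).

(-8, 5/2)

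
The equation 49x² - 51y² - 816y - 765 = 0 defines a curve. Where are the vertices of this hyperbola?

(0, -15) and (0, -1)

Collect terms: 49x² -51(y² + 16y) = 765
Complete the square in x and y: 49x² -51(y + 8)² = 765 + 0 - 3264 = -2499
Divide through by -2499 to get (y + 8)²/49 - x²/51 = 1.
Hyperbola, center (0, -8), transverse axis vertical; a² = 49, b² = 51.
a = 7. Vertices at (h, k ± a).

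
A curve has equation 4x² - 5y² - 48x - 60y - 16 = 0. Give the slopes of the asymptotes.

2√5/5 and -2√5/5

Group the x- and y-terms: 4(x² - 12x) -5(y² + 12y) = 16
4(x - 6)² -5(y + 6)² = 16 + 144 - 180 = -20
Divide by -20: (y + 6)²/4 - (x - 6)²/5 = 1
Hyperbola, center (6, -6), transverse axis vertical; a² = 4, b² = 5.
For a vertical hyperbola the asymptotes have slope ±a/b.
Here that is ±2/√5 = ±2√5/5.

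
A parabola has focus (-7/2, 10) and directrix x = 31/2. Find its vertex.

The vertex is the midpoint between the focus and the directrix along the axis of symmetry.
Axis is horizontal (directrix is vertical). Vertex x-coordinate = (-7/2 + 31/2)/2 = 6; y-coordinate = 10.

(6, 10)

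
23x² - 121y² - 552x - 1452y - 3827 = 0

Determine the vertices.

(1, -6) and (23, -6)

Collect terms: 23(x² - 24x) -121(y² + 12y) = 3827
23(x - 12)² -121(y + 6)² = 3827 + 3312 - 4356 = 2783
Divide by 2783: (x - 12)²/121 - (y + 6)²/23 = 1
Hyperbola, center (12, -6), transverse axis horizontal; a² = 121, b² = 23.
a = 11. Vertices at (h ± a, k).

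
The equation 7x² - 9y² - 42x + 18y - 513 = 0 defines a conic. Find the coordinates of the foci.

(-9, 1) and (15, 1)

Collect terms: 7(x² - 6x) -9(y² - 2y) = 513
Complete the square in x and y: 7(x - 3)² -9(y - 1)² = 513 + 63 - 9 = 567
Divide by 567: (x - 3)²/81 - (y - 1)²/63 = 1
Hyperbola, center (3, 1), transverse axis horizontal; a² = 81, b² = 63.
c² = a² + b² = 81 + 63 = 144, so c = 12.
Foci lie on the horizontal axis through the center: (h ± c, k).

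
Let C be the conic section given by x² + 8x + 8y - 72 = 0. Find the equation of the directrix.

y = 13

Only x is squared. Complete the square in x: (x + 4)² = -8(y - 11).
Vertex (-4, 11); 4p = -8 so p = -2. Opens down.
Directrix is the horizontal line y = k − p = 11 − (-2) = 13.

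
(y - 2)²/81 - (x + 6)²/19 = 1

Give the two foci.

(-6, -8) and (-6, 12)

Center (-6, 2). The positive term is the y-term, so the transverse axis is vertical; a² = 81, b² = 19.
c² = a² + b² = 81 + 19 = 100, so c = 10.
Foci lie on the vertical axis through the center: (h, k ± c).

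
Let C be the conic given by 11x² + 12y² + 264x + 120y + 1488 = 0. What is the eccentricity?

e = √3/6

Collect terms: 11(x² + 24x) + 12(y² + 10y) = -1488
11(x + 12)² + 12(y + 5)² = -1488 + 1584 + 300 = 396
Divide through by 396 to get (x + 12)²/36 + (y + 5)²/33 = 1.
Ellipse, center (-12, -5), major axis horizontal; a² = 36, b² = 33.
c² = a² - b² = 3, so c = √3.
e = c/a = √3/6.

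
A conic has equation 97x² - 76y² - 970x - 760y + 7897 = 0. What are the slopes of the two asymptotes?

Rearranging, 97(x² - 10x) -76(y² + 10y) = -7897.
97(x - 5)² -76(y + 5)² = -7897 + 2425 - 1900 = -7372
Divide by -7372: (y + 5)²/97 - (x - 5)²/76 = 1
Hyperbola, center (5, -5), transverse axis vertical; a² = 97, b² = 76.
For a vertical hyperbola the asymptotes have slope ±a/b.
Here that is ±√97/2√19 = ±√1843/38.

√1843/38 and -√1843/38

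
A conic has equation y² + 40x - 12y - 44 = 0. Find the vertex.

Only y is squared. Complete the square in y: (y - 6)² = -40(x - 2).
Vertex (2, 6); 4p = -40 so p = -10. Opens left.

(2, 6)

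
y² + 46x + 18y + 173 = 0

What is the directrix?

Only y is squared. Complete the square in y: (y + 9)² = -46(x + 2).
Vertex (-2, -9); 4p = -46 so p = -23/2. Opens left.
Directrix is the vertical line x = h − p = -2 − (-23/2) = 19/2.

x = 19/2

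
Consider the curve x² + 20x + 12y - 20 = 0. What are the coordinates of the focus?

Only x is squared. Complete the square in x: (x + 10)² = -12(y - 10).
Vertex (-10, 10); 4p = -12 so p = -3. Opens down.
Focus is p units from the vertex along the axis: (h, k + p).

(-10, 7)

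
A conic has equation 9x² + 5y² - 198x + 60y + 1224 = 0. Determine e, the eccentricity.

e = 2/3

9(x² - 22x) + 5(y² + 12y) = -1224
Complete the square: 9(x - 11)² + 5(y + 6)² = -1224 + 1089 + 180 = 45
Divide by 45: (x - 11)²/5 + (y + 6)²/9 = 1
Ellipse, center (11, -6), major axis vertical; a² = 9, b² = 5.
c² = a² - b² = 4, so c = 2.
e = c/a = 2/3.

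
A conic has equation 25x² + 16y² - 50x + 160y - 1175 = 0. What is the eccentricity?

Collect terms: 25(x² - 2x) + 16(y² + 10y) = 1175
Complete the square: 25(x - 1)² + 16(y + 5)² = 1175 + 25 + 400 = 1600
Dividing both sides by 1600: (x - 1)²/64 + (y + 5)²/100 = 1
Ellipse, center (1, -5), major axis vertical; a² = 100, b² = 64.
c² = a² - b² = 36, so c = 6.
e = c/a = 6/10 = 3/5.

e = 3/5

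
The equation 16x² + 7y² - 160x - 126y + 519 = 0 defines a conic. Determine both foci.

Collect terms: 16(x² - 10x) + 7(y² - 18y) = -519
Complete the square: 16(x - 5)² + 7(y - 9)² = -519 + 400 + 567 = 448
Dividing both sides by 448: (x - 5)²/28 + (y - 9)²/64 = 1
Ellipse, center (5, 9), major axis vertical; a² = 64, b² = 28.
c² = a² - b² = 64 - 28 = 36, so c = 6.
Foci lie on the vertical axis through the center: (h, k ± c).

(5, 3) and (5, 15)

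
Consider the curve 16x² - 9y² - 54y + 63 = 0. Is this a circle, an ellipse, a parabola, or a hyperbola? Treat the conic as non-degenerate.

hyperbola

No xy term. Coefficients of x² and y² are A = 16, C = -9.
A and C have opposite signs ⇒ hyperbola.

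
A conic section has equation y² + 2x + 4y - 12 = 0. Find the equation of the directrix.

Only y is squared. Complete the square in y: (y + 2)² = -2(x - 8).
Vertex (8, -2); 4p = -2 so p = -1/2. Opens left.
Directrix is the vertical line x = h − p = 8 − (-1/2) = 17/2.

x = 17/2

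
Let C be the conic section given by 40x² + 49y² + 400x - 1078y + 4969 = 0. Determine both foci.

Rearranging, 40(x² + 10x) + 49(y² - 22y) = -4969.
Complete the square in x and y: 40(x + 5)² + 49(y - 11)² = -4969 + 1000 + 5929 = 1960
Divide through by 1960 to get (x + 5)²/49 + (y - 11)²/40 = 1.
Ellipse, center (-5, 11), major axis horizontal; a² = 49, b² = 40.
c² = a² - b² = 49 - 40 = 9, so c = 3.
Foci lie on the horizontal axis through the center: (h ± c, k).

(-8, 11) and (-2, 11)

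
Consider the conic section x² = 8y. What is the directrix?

y = -2

Vertex (0, 0); 4p = 8 so p = 2. Opens up.
Directrix is the horizontal line y = k − p = 0 − (2) = -2.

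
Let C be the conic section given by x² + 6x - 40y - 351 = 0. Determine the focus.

Only x is squared. Complete the square in x: (x + 3)² = 40(y + 9).
Vertex (-3, -9); 4p = 40 so p = 10. Opens up.
Focus is p units from the vertex along the axis: (h, k + p).

(-3, 1)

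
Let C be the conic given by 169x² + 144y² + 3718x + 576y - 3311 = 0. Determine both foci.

(-11, -7) and (-11, 3)

Group: 169(x² + 22x) + 144(y² + 4y) = 3311
Complete the square: 169(x + 11)² + 144(y + 2)² = 3311 + 20449 + 576 = 24336
Dividing both sides by 24336: (x + 11)²/144 + (y + 2)²/169 = 1
Ellipse, center (-11, -2), major axis vertical; a² = 169, b² = 144.
c² = a² - b² = 169 - 144 = 25, so c = 5.
Foci lie on the vertical axis through the center: (h, k ± c).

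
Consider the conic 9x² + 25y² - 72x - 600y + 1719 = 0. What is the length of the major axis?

30

Group the x- and y-terms: 9(x² - 8x) + 25(y² - 24y) = -1719
Complete the square: 9(x - 4)² + 25(y - 12)² = -1719 + 144 + 3600 = 2025
Divide through by 2025 to get (x - 4)²/225 + (y - 12)²/81 = 1.
Ellipse, center (4, 12), major axis horizontal; a² = 225, b² = 81.
a² = 225 so a = 15; the major axis has length 2a = 30.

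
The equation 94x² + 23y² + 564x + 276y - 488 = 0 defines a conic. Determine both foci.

(-3, -6 - √71) and (-3, -6 + √71)

Group the x- and y-terms: 94(x² + 6x) + 23(y² + 12y) = 488
Complete the square: 94(x + 3)² + 23(y + 6)² = 488 + 846 + 828 = 2162
Divide by 2162: (x + 3)²/23 + (y + 6)²/94 = 1
Ellipse, center (-3, -6), major axis vertical; a² = 94, b² = 23.
c² = a² - b² = 94 - 23 = 71, so c = √71.
Foci lie on the vertical axis through the center: (h, k ± c).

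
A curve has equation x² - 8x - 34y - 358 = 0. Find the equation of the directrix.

Only x is squared. Complete the square in x: (x - 4)² = 34(y + 11).
Vertex (4, -11); 4p = 34 so p = 17/2. Opens up.
Directrix is the horizontal line y = k − p = -11 − (17/2) = -39/2.

y = -39/2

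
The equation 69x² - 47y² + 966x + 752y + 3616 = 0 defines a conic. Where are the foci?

(-7, 8 - 2√29) and (-7, 8 + 2√29)

Group the x- and y-terms: 69(x² + 14x) -47(y² - 16y) = -3616
69(x + 7)² -47(y - 8)² = -3616 + 3381 - 3008 = -3243
Divide by -3243: (y - 8)²/69 - (x + 7)²/47 = 1
Hyperbola, center (-7, 8), transverse axis vertical; a² = 69, b² = 47.
c² = a² + b² = 69 + 47 = 116, so c = 2√29.
Foci lie on the vertical axis through the center: (h, k ± c).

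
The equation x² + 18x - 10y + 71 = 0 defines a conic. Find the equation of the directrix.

Only x is squared. Complete the square in x: (x + 9)² = 10(y + 1).
Vertex (-9, -1); 4p = 10 so p = 5/2. Opens up.
Directrix is the horizontal line y = k − p = -1 − (5/2) = -7/2.

y = -7/2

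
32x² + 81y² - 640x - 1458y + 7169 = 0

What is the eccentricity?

Group: 32(x² - 20x) + 81(y² - 18y) = -7169
Complete the square in x and y: 32(x - 10)² + 81(y - 9)² = -7169 + 3200 + 6561 = 2592
Dividing both sides by 2592: (x - 10)²/81 + (y - 9)²/32 = 1
Ellipse, center (10, 9), major axis horizontal; a² = 81, b² = 32.
c² = a² - b² = 49, so c = 7.
e = c/a = 7/9.

e = 7/9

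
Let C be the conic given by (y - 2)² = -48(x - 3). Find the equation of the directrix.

Vertex (3, 2); 4p = -48 so p = -12. Opens left.
Directrix is the vertical line x = h − p = 3 − (-12) = 15.

x = 15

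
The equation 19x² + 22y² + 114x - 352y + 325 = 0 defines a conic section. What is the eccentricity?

e = √66/22

Group the x- and y-terms: 19(x² + 6x) + 22(y² - 16y) = -325
19(x + 3)² + 22(y - 8)² = -325 + 171 + 1408 = 1254
Divide by 1254: (x + 3)²/66 + (y - 8)²/57 = 1
Ellipse, center (-3, 8), major axis horizontal; a² = 66, b² = 57.
c² = a² - b² = 9, so c = 3.
e = c/a = 3/√66 = √66/22.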